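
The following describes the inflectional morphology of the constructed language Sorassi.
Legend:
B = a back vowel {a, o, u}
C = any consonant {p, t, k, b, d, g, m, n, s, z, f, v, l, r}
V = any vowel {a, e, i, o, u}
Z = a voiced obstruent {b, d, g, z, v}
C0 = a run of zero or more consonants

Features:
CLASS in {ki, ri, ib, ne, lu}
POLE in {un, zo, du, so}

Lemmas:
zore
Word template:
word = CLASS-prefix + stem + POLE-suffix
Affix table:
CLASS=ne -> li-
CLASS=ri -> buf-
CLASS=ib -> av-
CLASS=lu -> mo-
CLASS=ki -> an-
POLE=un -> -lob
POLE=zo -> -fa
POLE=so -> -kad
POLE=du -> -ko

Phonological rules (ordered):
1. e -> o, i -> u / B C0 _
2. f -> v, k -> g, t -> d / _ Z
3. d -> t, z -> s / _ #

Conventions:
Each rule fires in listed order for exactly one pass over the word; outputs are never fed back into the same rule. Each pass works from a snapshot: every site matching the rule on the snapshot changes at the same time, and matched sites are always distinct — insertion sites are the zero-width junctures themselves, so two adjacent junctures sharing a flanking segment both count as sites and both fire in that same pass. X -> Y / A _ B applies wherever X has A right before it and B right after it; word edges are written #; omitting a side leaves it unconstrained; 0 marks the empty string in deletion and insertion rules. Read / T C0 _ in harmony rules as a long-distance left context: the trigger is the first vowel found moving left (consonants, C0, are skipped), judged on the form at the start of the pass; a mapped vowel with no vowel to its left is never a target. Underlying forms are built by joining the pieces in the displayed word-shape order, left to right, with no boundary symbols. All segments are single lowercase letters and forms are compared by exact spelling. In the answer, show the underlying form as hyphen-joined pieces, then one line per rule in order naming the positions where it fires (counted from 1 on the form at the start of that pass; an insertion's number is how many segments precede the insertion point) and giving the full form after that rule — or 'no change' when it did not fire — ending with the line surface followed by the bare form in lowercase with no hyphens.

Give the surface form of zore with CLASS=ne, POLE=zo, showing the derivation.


underlying: li-zore-fa
1. e -> o, i -> u / B C0 _: fires at position(s) 6: lizorofa
2. f -> v, k -> g, t -> d / _ Z: no change
3. d -> t, z -> s / _ #: no change
surface: lizorofa


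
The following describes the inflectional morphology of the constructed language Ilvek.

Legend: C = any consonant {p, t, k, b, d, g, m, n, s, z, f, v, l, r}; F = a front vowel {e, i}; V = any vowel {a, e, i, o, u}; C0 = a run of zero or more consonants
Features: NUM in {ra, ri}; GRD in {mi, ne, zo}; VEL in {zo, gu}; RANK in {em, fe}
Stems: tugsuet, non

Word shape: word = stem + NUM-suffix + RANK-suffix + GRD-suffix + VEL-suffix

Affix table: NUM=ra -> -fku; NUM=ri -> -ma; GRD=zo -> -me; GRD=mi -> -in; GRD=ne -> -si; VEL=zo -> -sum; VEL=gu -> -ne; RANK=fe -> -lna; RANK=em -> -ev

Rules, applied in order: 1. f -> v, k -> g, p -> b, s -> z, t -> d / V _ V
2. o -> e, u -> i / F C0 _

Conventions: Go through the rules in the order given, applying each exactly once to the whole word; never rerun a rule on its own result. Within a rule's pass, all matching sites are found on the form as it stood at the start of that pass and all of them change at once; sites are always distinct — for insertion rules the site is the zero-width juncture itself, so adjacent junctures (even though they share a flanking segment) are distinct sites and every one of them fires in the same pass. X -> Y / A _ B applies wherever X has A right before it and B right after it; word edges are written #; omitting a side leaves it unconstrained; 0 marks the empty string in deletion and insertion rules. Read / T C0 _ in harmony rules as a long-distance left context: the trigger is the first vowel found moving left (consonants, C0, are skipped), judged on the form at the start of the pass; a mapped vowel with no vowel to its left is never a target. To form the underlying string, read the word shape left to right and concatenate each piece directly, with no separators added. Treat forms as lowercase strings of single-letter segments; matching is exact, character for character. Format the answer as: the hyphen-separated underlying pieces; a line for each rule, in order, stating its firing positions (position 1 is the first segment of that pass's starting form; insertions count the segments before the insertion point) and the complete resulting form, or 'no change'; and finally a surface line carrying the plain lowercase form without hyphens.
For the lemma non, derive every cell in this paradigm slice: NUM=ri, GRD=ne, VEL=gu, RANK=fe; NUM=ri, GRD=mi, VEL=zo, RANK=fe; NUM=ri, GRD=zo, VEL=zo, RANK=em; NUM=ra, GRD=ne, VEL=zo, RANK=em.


cell NUM=ri, GRD=ne, VEL=gu, RANK=fe:
underlying: non-ma-lna-si-ne
1. f -> v, k -> g, p -> b, s -> z, t -> d / V _ V: fires at position(s) 9: nonmalnazine
2. o -> e, u -> i / F C0 _: no change
surface: nonmalnazine

cell NUM=ri, GRD=mi, VEL=zo, RANK=fe:
underlying: non-ma-lna-in-sum
1. f -> v, k -> g, p -> b, s -> z, t -> d / V _ V: no change
2. o -> e, u -> i / F C0 _: fires at position(s) 12: nonmalnainsim
surface: nonmalnainsim

cell NUM=ri, GRD=zo, VEL=zo, RANK=em:
underlying: non-ma-ev-me-sum
1. f -> v, k -> g, p -> b, s -> z, t -> d / V _ V: fires at position(s) 10: nonmaevmezum
2. o -> e, u -> i / F C0 _: fires at position(s) 11: nonmaevmezim
surface: nonmaevmezim

cell NUM=ra, GRD=ne, VEL=zo, RANK=em:
underlying: non-fku-ev-si-sum
1. f -> v, k -> g, p -> b, s -> z, t -> d / V _ V: fires at position(s) 11: nonfkuevsizum
2. o -> e, u -> i / F C0 _: fires at position(s) 12: nonfkuevsizim
surface: nonfkuevsizim


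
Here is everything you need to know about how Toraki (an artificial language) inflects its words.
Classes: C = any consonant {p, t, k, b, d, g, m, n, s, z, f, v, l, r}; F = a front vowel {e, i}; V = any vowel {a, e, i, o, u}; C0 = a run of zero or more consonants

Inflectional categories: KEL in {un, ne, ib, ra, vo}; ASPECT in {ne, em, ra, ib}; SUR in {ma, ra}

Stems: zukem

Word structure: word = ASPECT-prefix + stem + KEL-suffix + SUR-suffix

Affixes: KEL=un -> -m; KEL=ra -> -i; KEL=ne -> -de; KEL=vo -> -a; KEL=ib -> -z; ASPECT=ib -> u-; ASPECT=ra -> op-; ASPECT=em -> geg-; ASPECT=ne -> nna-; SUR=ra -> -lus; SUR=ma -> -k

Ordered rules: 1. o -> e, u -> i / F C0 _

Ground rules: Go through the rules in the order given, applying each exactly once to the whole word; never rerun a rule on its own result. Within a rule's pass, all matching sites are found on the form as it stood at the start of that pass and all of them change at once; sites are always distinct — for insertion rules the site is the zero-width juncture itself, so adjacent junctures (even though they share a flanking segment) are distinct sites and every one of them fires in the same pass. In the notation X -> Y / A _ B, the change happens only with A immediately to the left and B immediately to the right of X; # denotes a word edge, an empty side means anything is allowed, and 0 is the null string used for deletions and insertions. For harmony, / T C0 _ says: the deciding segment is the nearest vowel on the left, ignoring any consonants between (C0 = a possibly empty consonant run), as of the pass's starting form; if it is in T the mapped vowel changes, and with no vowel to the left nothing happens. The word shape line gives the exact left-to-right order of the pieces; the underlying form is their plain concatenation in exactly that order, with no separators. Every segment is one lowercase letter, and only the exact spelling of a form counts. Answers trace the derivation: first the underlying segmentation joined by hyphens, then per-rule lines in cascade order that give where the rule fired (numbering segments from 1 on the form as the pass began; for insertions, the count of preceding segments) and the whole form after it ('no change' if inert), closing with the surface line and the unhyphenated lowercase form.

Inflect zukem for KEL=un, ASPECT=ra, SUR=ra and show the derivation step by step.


underlying: op-zukem-m-lus
1. o -> e, u -> i / F C0 _: fires at position(s) 10: opzukemmlis
surface: opzukemmlis


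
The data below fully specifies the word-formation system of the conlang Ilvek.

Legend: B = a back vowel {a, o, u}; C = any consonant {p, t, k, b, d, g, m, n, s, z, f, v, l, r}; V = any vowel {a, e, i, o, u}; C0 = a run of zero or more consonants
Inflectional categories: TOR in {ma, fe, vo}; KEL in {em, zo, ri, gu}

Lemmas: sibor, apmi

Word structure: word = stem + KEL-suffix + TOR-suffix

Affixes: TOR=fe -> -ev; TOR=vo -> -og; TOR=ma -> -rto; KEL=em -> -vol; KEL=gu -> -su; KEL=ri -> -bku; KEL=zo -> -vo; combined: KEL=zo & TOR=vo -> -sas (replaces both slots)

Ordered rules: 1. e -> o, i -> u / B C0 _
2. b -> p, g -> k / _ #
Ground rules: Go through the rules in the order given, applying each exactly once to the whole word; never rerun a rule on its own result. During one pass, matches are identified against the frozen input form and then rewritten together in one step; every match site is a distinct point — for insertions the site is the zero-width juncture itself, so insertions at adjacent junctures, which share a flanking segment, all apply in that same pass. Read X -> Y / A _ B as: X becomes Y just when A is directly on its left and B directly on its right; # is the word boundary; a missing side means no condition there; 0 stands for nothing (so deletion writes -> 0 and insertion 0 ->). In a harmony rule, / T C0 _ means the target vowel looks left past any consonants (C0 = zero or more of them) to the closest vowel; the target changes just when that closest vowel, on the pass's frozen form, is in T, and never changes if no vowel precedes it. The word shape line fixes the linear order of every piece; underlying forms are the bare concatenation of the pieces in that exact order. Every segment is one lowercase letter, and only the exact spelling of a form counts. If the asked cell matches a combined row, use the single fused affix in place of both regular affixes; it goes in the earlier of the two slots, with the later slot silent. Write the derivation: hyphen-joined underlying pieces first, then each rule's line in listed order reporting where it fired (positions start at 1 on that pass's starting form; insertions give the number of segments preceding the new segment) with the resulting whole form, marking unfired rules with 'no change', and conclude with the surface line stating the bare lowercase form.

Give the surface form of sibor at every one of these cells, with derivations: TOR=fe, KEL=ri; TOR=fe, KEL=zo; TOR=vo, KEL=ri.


cell TOR=fe, KEL=ri:
underlying: sibor-bku-ev
1. e -> o, i -> u / B C0 _: fires at position(s) 9: siborbkuov
2. b -> p, g -> k / _ #: no change
surface: siborbkuov

cell TOR=fe, KEL=zo:
underlying: sibor-vo-ev
1. e -> o, i -> u / B C0 _: fires at position(s) 8: siborvoov
2. b -> p, g -> k / _ #: no change
surface: siborvoov

cell TOR=vo, KEL=ri:
underlying: sibor-bku-og
1. e -> o, i -> u / B C0 _: no change
2. b -> p, g -> k / _ #: fires at position(s) 10: siborbkuok
surface: siborbkuok


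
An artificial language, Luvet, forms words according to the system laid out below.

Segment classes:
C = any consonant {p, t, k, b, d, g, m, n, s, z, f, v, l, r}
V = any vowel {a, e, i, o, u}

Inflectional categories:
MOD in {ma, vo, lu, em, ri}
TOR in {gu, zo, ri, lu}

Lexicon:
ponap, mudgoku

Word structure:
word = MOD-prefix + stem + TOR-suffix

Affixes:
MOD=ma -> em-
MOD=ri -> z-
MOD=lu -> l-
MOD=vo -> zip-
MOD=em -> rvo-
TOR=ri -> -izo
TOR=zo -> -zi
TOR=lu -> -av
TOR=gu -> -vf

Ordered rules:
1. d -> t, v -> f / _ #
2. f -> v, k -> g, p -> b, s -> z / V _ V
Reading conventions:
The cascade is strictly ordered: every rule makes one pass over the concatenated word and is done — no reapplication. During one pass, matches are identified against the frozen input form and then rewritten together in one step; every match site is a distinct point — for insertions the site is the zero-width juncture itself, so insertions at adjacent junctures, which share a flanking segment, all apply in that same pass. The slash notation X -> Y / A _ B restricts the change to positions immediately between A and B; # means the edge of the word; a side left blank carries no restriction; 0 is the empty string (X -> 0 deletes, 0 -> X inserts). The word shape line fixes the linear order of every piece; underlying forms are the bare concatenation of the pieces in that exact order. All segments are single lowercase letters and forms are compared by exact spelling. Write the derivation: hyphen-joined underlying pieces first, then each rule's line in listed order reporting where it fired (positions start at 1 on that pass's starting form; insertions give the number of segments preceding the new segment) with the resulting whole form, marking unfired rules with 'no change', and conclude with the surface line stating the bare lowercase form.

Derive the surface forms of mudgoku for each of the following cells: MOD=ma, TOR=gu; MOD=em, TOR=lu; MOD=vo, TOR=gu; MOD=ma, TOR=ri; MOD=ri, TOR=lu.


cell MOD=ma, TOR=gu:
underlying: em-mudgoku-vf
1. d -> t, v -> f / _ #: no change
2. f -> v, k -> g, p -> b, s -> z / V _ V: fires at position(s) 8: emmudgoguvf
surface: emmudgoguvf

cell MOD=em, TOR=lu:
underlying: rvo-mudgoku-av
1. d -> t, v -> f / _ #: fires at position(s) 12: rvomudgokuaf
2. f -> v, k -> g, p -> b, s -> z / V _ V: fires at position(s) 9: rvomudgoguaf
surface: rvomudgoguaf

cell MOD=vo, TOR=gu:
underlying: zip-mudgoku-vf
1. d -> t, v -> f / _ #: no change
2. f -> v, k -> g, p -> b, s -> z / V _ V: fires at position(s) 9: zipmudgoguvf
surface: zipmudgoguvf

cell MOD=ma, TOR=ri:
underlying: em-mudgoku-izo
1. d -> t, v -> f / _ #: no change
2. f -> v, k -> g, p -> b, s -> z / V _ V: fires at position(s) 8: emmudgoguizo
surface: emmudgoguizo

cell MOD=ri, TOR=lu:
underlying: z-mudgoku-av
1. d -> t, v -> f / _ #: fires at position(s) 10: zmudgokuaf
2. f -> v, k -> g, p -> b, s -> z / V _ V: fires at position(s) 7: zmudgoguaf
surface: zmudgoguaf


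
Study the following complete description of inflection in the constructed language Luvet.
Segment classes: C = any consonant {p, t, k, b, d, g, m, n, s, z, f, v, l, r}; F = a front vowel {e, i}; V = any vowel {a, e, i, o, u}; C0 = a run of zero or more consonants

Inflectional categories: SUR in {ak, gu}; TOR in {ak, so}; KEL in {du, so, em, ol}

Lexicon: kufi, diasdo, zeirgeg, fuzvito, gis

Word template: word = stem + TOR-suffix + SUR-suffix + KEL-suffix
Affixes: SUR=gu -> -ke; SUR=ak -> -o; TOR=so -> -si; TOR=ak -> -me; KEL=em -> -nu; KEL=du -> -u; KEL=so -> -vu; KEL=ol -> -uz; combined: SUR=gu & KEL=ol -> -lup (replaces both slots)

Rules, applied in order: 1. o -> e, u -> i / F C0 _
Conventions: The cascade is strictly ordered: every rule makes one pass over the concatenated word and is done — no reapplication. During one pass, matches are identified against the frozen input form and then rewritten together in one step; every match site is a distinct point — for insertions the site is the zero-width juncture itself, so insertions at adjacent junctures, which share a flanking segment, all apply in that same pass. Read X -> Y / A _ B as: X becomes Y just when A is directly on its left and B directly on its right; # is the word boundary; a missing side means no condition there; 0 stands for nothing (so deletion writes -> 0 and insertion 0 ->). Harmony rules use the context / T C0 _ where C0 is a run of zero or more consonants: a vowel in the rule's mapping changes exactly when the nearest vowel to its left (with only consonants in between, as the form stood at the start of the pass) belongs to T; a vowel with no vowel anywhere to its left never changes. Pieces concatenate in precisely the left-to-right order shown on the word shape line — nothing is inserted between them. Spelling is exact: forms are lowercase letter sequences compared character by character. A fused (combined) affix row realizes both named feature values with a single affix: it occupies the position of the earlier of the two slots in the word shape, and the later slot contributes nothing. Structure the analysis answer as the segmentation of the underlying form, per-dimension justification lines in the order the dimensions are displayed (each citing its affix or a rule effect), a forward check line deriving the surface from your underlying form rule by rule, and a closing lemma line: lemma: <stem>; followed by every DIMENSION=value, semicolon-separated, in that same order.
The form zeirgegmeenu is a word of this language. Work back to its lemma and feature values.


underlying: zeirgeg-me-o-nu
SUR=ak - signalled by the affix -o
TOR=ak - signalled by the affix -me
KEL=em - signalled by the affix -nu
check: zeirgegmeonu -> zeirgegmeenu
lemma: zeirgeg; SUR=ak; TOR=ak; KEL=em


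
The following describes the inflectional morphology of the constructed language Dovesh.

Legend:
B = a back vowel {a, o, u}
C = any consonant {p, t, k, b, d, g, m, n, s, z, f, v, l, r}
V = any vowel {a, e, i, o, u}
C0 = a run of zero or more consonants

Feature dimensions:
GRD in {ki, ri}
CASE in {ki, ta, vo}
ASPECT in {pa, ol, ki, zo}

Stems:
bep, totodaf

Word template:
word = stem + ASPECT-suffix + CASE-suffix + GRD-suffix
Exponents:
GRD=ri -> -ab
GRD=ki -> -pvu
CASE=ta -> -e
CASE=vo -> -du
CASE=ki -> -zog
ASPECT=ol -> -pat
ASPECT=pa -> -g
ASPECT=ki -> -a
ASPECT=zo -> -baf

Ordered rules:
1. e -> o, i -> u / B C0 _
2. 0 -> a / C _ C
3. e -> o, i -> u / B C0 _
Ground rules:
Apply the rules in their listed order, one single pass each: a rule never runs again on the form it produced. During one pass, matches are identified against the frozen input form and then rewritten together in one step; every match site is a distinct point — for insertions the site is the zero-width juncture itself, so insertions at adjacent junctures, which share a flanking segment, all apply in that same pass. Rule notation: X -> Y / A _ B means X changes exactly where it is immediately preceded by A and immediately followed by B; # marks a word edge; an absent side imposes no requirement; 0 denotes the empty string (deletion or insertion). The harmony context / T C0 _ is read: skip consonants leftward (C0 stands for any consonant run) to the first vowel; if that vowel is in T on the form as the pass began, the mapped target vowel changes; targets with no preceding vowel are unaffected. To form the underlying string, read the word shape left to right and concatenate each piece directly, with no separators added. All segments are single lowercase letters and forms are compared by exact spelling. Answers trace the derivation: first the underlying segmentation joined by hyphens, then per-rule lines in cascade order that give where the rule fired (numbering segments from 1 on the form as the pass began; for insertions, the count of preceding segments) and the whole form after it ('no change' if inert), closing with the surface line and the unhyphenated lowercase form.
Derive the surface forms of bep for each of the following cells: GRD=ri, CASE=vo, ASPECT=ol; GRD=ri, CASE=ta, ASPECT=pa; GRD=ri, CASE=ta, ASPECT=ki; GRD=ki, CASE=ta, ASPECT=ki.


cell GRD=ri, CASE=vo, ASPECT=ol:
underlying: bep-pat-du-ab
1. e -> o, i -> u / B C0 _: no change
2. 0 -> a / C _ C: inserts after position(s) 3, 6: bepapataduab
3. e -> o, i -> u / B C0 _: no change
surface: bepapataduab

cell GRD=ri, CASE=ta, ASPECT=pa:
underlying: bep-g-e-ab
1. e -> o, i -> u / B C0 _: no change
2. 0 -> a / C _ C: inserts after position(s) 3: bepageab
3. e -> o, i -> u / B C0 _: fires at position(s) 6: bepagoab
surface: bepagoab

cell GRD=ri, CASE=ta, ASPECT=ki:
underlying: bep-a-e-ab
1. e -> o, i -> u / B C0 _: fires at position(s) 5: bepaoab
2. 0 -> a / C _ C: no change
3. e -> o, i -> u / B C0 _: no change
surface: bepaoab

cell GRD=ki, CASE=ta, ASPECT=ki:
underlying: bep-a-e-pvu
1. e -> o, i -> u / B C0 _: fires at position(s) 5: bepaopvu
2. 0 -> a / C _ C: inserts after position(s) 6: bepaopavu
3. e -> o, i -> u / B C0 _: no change
surface: bepaopavu


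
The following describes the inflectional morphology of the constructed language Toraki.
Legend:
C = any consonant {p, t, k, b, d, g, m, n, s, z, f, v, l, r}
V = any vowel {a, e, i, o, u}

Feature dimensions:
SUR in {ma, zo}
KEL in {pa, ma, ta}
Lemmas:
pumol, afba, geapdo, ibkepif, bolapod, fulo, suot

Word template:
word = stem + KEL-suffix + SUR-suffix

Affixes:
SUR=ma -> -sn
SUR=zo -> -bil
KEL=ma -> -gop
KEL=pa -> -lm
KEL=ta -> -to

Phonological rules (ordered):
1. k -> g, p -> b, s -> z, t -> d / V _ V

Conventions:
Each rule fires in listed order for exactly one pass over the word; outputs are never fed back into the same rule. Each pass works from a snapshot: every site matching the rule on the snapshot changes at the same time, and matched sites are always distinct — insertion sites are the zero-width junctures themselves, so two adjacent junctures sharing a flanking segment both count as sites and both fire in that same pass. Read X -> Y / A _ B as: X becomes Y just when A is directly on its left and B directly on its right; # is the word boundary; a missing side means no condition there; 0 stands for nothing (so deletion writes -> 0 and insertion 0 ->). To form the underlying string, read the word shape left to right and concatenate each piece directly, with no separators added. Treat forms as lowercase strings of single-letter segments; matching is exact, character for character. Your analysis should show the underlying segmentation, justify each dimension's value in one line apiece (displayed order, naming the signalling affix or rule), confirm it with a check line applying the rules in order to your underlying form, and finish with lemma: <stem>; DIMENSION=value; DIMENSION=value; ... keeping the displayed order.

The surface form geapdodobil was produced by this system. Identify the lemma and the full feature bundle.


underlying: geapdo-to-bil
SUR=zo - signalled by the affix -bil
KEL=ta - signalled by the affix -to
check: geapdotobil -> geapdodobil
lemma: geapdo; SUR=zo; KEL=ta


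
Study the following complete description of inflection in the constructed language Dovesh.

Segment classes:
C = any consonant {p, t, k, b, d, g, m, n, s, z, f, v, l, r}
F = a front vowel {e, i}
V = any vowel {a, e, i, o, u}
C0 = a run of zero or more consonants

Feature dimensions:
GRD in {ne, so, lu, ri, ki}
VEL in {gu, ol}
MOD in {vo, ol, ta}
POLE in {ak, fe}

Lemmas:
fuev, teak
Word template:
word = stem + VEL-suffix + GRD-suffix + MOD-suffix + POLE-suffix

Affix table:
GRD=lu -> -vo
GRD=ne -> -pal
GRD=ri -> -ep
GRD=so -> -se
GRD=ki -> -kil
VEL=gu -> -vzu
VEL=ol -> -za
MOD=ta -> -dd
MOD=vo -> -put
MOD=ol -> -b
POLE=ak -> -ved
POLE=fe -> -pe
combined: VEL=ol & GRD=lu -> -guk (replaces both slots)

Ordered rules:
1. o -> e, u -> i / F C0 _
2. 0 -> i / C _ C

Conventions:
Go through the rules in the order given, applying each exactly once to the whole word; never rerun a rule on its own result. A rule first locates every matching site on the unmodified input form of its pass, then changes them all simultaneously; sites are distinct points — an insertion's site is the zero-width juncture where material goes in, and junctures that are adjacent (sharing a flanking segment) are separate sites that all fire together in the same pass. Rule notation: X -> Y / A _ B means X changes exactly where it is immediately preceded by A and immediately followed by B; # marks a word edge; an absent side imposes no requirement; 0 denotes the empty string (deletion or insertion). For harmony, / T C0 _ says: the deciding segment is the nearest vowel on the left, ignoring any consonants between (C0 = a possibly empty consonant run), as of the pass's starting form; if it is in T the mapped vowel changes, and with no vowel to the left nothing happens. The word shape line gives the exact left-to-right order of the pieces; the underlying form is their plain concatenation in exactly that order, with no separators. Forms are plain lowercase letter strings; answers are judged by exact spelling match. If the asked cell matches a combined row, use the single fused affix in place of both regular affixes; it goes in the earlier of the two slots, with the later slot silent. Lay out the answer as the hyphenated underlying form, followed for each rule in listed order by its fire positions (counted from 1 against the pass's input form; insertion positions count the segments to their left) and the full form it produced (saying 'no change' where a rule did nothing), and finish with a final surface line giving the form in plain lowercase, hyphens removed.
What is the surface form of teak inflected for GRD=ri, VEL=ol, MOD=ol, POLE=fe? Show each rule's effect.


underlying: teak-za-ep-b-pe
1. o -> e, u -> i / F C0 _: no change
2. 0 -> i / C _ C: inserts after position(s) 4, 8, 9: teakizaepibipe
surface: teakizaepibipe


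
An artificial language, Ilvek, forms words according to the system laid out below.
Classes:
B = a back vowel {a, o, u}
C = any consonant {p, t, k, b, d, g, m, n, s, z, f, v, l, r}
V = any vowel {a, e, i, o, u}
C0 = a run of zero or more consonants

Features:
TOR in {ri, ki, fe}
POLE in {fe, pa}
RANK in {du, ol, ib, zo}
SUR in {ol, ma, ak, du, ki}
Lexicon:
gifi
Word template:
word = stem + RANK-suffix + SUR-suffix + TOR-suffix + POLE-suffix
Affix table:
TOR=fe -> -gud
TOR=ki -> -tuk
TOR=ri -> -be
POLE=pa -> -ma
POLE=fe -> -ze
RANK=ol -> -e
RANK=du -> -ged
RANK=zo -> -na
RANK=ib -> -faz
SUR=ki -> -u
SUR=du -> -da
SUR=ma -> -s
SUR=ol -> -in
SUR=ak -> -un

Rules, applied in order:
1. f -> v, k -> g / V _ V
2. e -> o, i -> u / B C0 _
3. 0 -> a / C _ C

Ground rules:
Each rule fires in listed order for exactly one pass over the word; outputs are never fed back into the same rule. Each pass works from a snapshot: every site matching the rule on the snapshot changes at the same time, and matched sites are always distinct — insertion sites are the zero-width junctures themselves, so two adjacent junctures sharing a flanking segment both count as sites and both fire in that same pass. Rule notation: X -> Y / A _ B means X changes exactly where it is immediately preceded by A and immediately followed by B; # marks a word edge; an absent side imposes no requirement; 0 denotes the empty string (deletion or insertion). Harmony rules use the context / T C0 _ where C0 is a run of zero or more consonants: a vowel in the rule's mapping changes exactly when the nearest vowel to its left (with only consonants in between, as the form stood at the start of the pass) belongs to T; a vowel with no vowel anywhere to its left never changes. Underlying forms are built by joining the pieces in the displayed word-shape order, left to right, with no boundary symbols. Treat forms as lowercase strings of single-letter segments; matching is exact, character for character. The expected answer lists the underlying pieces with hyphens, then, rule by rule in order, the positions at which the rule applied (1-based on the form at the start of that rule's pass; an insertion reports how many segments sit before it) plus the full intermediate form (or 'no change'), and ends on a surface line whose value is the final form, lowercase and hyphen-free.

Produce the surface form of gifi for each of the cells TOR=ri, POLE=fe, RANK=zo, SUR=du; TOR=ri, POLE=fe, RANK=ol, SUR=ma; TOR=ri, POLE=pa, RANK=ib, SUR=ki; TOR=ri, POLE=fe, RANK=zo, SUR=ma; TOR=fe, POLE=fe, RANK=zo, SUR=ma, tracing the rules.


cell TOR=ri, POLE=fe, RANK=zo, SUR=du:
underlying: gifi-na-da-be-ze
1. f -> v, k -> g / V _ V: fires at position(s) 3: givinadabeze
2. e -> o, i -> u / B C0 _: fires at position(s) 10: givinadaboze
3. 0 -> a / C _ C: no change
surface: givinadaboze

cell TOR=ri, POLE=fe, RANK=ol, SUR=ma:
underlying: gifi-e-s-be-ze
1. f -> v, k -> g / V _ V: fires at position(s) 3: giviesbeze
2. e -> o, i -> u / B C0 _: no change
3. 0 -> a / C _ C: inserts after position(s) 6: giviesabeze
surface: giviesabeze

cell TOR=ri, POLE=pa, RANK=ib, SUR=ki:
underlying: gifi-faz-u-be-ma
1. f -> v, k -> g / V _ V: fires at position(s) 3, 5: givivazubema
2. e -> o, i -> u / B C0 _: fires at position(s) 10: givivazuboma
3. 0 -> a / C _ C: no change
surface: givivazuboma

cell TOR=ri, POLE=fe, RANK=zo, SUR=ma:
underlying: gifi-na-s-be-ze
1. f -> v, k -> g / V _ V: fires at position(s) 3: givinasbeze
2. e -> o, i -> u / B C0 _: fires at position(s) 9: givinasboze
3. 0 -> a / C _ C: inserts after position(s) 7: givinasaboze
surface: givinasaboze

cell TOR=fe, POLE=fe, RANK=zo, SUR=ma:
underlying: gifi-na-s-gud-ze
1. f -> v, k -> g / V _ V: fires at position(s) 3: givinasgudze
2. e -> o, i -> u / B C0 _: fires at position(s) 12: givinasgudzo
3. 0 -> a / C _ C: inserts after position(s) 7, 10: givinasagudazo
surface: givinasagudazo


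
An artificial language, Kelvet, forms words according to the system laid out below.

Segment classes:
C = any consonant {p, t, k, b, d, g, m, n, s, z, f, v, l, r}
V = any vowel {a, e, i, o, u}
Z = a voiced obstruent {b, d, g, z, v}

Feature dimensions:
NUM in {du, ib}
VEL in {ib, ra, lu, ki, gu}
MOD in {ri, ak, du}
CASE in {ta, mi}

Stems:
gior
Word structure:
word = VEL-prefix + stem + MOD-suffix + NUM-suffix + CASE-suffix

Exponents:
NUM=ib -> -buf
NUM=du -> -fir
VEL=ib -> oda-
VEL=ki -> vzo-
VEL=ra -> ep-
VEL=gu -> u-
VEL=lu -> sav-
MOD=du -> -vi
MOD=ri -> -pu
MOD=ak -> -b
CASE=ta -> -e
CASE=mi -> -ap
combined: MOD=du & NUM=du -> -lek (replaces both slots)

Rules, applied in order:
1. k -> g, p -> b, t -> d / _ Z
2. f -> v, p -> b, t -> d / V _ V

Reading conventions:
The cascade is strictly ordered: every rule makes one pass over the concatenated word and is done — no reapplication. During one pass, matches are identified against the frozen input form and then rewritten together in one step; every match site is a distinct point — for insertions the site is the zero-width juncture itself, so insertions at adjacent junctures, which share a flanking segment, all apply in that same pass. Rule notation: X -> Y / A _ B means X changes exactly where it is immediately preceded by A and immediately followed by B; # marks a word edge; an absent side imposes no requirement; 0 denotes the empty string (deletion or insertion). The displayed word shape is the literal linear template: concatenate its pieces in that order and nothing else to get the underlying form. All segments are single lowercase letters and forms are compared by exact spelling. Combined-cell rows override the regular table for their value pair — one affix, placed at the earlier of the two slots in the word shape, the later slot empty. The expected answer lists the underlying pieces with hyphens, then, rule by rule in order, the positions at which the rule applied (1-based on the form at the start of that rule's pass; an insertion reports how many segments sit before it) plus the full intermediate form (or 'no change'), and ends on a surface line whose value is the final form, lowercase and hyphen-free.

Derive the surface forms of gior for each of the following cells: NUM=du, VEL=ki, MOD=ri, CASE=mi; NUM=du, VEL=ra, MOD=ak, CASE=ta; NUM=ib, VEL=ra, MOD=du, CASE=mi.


cell NUM=du, VEL=ki, MOD=ri, CASE=mi:
underlying: vzo-gior-pu-fir-ap
1. k -> g, p -> b, t -> d / _ Z: no change
2. f -> v, p -> b, t -> d / V _ V: fires at position(s) 10: vzogiorpuvirap
surface: vzogiorpuvirap

cell NUM=du, VEL=ra, MOD=ak, CASE=ta:
underlying: ep-gior-b-fir-e
1. k -> g, p -> b, t -> d / _ Z: fires at position(s) 2: ebgiorbfire
2. f -> v, p -> b, t -> d / V _ V: no change
surface: ebgiorbfire

cell NUM=ib, VEL=ra, MOD=du, CASE=mi:
underlying: ep-gior-vi-buf-ap
1. k -> g, p -> b, t -> d / _ Z: fires at position(s) 2: ebgiorvibufap
2. f -> v, p -> b, t -> d / V _ V: fires at position(s) 11: ebgiorvibuvap
surface: ebgiorvibuvap


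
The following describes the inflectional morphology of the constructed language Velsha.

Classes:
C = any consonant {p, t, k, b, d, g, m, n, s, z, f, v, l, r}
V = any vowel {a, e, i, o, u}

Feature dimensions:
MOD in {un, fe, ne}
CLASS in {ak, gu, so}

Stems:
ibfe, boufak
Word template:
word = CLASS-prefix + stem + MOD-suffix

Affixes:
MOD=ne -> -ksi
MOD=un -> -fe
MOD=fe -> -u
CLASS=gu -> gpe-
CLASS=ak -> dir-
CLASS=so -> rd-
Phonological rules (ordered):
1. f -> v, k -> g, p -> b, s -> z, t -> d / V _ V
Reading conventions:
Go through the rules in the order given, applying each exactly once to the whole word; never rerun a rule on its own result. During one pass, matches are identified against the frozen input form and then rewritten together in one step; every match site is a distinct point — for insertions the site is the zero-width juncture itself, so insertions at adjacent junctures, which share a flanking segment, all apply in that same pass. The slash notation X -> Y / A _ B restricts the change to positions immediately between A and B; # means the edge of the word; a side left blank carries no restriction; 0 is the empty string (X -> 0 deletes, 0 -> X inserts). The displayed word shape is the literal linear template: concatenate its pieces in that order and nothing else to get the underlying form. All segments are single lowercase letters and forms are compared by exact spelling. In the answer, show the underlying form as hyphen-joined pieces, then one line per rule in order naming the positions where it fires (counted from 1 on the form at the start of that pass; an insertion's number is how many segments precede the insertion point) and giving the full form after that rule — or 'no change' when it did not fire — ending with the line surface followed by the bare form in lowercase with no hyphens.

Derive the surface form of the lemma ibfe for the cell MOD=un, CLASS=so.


underlying: rd-ibfe-fe
1. f -> v, k -> g, p -> b, s -> z, t -> d / V _ V: fires at position(s) 7: rdibfeve
surface: rdibfeve


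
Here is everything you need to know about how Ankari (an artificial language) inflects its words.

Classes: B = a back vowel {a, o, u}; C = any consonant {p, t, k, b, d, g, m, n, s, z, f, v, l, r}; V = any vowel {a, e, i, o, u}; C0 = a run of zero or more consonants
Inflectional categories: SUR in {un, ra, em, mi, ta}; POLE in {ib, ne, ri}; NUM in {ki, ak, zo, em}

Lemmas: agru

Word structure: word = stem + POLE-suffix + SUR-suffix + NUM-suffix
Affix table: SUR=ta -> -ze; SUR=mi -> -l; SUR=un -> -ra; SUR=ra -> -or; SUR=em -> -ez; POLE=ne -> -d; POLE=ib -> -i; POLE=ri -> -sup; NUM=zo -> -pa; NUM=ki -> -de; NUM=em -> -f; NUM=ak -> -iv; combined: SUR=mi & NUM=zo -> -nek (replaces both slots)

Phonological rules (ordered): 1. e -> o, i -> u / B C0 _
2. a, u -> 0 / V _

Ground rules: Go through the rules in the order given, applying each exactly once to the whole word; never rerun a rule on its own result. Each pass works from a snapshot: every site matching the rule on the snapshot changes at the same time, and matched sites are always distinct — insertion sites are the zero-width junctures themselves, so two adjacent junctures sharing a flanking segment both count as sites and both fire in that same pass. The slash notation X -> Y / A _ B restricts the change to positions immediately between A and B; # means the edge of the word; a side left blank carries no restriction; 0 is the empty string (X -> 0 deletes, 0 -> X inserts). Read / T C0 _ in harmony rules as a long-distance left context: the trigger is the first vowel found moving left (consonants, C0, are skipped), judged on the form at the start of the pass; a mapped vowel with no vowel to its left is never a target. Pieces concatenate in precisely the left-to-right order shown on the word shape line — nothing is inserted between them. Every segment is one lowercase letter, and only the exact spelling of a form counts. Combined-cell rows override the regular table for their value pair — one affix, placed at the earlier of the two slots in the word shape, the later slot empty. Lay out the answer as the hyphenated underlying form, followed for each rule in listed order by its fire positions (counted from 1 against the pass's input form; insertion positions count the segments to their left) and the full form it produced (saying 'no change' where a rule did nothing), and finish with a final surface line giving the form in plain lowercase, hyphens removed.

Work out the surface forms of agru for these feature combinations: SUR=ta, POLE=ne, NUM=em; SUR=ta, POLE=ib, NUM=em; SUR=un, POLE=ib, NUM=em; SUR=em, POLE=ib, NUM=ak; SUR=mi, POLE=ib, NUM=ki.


cell SUR=ta, POLE=ne, NUM=em:
underlying: agru-d-ze-f
1. e -> o, i -> u / B C0 _: fires at position(s) 7: agrudzof
2. a, u -> 0 / V _: no change
surface: agrudzof

cell SUR=ta, POLE=ib, NUM=em:
underlying: agru-i-ze-f
1. e -> o, i -> u / B C0 _: fires at position(s) 5: agruuzef
2. a, u -> 0 / V _: fires at position(s) 5: agruzef
surface: agruzef

cell SUR=un, POLE=ib, NUM=em:
underlying: agru-i-ra-f
1. e -> o, i -> u / B C0 _: fires at position(s) 5: agruuraf
2. a, u -> 0 / V _: fires at position(s) 5: agruraf
surface: agruraf

cell SUR=em, POLE=ib, NUM=ak:
underlying: agru-i-ez-iv
1. e -> o, i -> u / B C0 _: fires at position(s) 5: agruueziv
2. a, u -> 0 / V _: fires at position(s) 5: agrueziv
surface: agrueziv

cell SUR=mi, POLE=ib, NUM=ki:
underlying: agru-i-l-de
1. e -> o, i -> u / B C0 _: fires at position(s) 5: agruulde
2. a, u -> 0 / V _: fires at position(s) 5: agrulde
surface: agrulde


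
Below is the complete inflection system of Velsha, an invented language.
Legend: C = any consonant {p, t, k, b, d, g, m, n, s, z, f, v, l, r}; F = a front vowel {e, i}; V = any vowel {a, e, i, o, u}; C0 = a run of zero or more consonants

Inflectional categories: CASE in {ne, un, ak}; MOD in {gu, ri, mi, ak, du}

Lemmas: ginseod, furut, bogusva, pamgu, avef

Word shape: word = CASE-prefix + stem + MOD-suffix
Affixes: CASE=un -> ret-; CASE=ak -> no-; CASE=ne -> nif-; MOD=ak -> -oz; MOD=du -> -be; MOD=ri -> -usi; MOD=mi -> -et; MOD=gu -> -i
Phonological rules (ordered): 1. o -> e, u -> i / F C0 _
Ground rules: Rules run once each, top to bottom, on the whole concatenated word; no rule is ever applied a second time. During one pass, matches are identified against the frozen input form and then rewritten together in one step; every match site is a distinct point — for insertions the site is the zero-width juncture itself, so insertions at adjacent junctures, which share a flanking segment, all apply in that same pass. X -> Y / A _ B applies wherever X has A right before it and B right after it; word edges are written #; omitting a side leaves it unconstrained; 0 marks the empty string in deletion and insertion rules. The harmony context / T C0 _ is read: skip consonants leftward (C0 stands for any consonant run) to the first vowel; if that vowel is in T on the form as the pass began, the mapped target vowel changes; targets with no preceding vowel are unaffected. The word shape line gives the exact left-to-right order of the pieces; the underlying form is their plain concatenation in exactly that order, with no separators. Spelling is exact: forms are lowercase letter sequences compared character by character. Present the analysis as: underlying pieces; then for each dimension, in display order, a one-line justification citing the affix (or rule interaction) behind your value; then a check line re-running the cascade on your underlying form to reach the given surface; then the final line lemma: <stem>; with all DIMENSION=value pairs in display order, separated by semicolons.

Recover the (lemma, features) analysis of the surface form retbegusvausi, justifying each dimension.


underlying: ret-bogusva-usi
CASE=un - signalled by the affix ret-
MOD=ri - signalled by the affix -usi
check: retbogusvausi -> retbegusvausi
lemma: bogusva; CASE=un; MOD=ri


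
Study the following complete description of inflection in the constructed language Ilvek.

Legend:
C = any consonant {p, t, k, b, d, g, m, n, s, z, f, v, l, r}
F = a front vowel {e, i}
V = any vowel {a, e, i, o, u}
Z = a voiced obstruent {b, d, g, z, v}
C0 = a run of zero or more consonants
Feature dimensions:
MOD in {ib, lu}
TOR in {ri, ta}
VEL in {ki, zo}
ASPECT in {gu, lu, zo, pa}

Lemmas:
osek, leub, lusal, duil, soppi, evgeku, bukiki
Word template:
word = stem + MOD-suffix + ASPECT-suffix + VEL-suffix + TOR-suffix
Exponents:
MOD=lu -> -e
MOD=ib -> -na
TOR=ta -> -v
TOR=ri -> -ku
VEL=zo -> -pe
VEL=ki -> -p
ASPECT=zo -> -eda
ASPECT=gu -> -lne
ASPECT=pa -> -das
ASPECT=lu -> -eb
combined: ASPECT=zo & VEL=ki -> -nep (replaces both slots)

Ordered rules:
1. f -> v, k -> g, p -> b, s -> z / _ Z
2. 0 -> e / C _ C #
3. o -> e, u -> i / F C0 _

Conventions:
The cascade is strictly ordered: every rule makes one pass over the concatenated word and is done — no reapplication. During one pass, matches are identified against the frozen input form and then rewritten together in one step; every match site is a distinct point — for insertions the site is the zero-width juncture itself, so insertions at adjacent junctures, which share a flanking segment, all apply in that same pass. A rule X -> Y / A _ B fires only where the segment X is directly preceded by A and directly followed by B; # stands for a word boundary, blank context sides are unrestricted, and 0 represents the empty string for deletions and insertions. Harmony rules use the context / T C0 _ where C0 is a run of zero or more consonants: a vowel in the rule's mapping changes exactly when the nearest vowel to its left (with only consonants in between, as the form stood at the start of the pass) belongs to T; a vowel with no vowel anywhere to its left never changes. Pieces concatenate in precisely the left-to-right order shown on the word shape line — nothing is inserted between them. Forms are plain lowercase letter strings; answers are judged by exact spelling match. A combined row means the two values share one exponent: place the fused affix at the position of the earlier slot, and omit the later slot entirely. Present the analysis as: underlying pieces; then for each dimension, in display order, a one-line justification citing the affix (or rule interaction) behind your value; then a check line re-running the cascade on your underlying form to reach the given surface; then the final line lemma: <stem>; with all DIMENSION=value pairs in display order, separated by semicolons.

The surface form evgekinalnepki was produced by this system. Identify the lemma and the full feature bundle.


underlying: evgeku-na-lne-p-ku
MOD=ib - signalled by the affix -na
TOR=ri - signalled by the affix -ku
VEL=ki - signalled by the affix -p
ASPECT=gu - signalled by the affix -lne
check: evgekunalnepku -> evgekunalnepku -> evgekunalnepku -> evgekinalnepki
lemma: evgeku; MOD=ib; TOR=ri; VEL=ki; ASPECT=gu
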